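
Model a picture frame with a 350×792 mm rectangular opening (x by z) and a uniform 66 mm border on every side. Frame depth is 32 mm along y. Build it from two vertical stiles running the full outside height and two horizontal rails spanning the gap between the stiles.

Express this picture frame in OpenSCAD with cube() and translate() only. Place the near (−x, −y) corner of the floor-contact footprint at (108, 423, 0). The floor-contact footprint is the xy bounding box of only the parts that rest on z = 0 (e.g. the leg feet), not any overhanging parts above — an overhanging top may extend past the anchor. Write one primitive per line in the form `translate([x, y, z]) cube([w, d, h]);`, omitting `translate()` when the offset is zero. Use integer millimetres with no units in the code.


translate([108, 423, 0]) cube([66, 32, 924]);
translate([524, 423, 0]) cube([66, 32, 924]);
translate([174, 423, 0]) cube([350, 32, 66]);
translate([174, 423, 858]) cube([350, 32, 66]);


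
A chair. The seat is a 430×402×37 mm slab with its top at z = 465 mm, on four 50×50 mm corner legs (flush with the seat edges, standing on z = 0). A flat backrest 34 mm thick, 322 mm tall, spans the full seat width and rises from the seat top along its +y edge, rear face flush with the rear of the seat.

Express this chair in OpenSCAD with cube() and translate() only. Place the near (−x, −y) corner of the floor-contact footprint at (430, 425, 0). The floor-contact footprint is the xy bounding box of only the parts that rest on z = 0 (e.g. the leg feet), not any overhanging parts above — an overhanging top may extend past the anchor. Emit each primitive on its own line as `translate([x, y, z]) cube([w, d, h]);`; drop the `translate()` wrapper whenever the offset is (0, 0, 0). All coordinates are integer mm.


translate([430, 425, 428]) cube([430, 402, 37]);
translate([430, 425, 0]) cube([50, 50, 428]);
translate([810, 425, 0]) cube([50, 50, 428]);
translate([430, 777, 0]) cube([50, 50, 428]);
translate([810, 777, 0]) cube([50, 50, 428]);
translate([430, 793, 465]) cube([430, 34, 322]);


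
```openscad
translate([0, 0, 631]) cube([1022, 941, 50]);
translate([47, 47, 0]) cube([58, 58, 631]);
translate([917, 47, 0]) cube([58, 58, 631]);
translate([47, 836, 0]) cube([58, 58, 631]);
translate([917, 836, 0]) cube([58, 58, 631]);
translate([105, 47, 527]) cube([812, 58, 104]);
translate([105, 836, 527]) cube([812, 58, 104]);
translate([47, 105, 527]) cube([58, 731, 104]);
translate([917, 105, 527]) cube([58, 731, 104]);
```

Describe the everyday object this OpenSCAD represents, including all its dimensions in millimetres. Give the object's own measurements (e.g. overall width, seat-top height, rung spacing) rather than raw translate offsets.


A table: top 1022 mm (x) × 941 mm (y), 50 mm thick, upper face at z = 681 mm, on four 58×58 mm square legs, each inset 47 mm from the nearest pair of top edges from z = 0 to the bottom of the top. Four apron rails, 58 mm thick and 104 mm tall, run between adjacent legs with their top edges flush with the underside of the top and their outer faces flush with the legs' outer faces.


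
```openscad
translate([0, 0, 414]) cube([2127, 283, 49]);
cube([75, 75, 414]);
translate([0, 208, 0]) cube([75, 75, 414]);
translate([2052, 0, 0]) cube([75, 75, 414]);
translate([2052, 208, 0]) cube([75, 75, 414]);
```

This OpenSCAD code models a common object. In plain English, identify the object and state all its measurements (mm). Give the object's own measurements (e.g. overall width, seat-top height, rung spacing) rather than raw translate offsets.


A bench: a 2127×283 mm seat slab, 49 mm thick, top at z = 463 mm, on four 75×75 mm square legs flush with the seat corners and standing on z = 0.


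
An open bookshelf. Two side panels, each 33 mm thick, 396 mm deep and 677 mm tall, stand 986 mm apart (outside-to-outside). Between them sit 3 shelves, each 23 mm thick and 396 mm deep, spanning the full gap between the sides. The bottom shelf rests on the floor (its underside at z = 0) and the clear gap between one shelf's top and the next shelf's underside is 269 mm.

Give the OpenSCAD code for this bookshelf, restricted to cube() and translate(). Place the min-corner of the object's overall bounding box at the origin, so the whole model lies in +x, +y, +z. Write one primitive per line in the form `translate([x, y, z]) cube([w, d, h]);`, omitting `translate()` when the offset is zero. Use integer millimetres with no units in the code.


cube([33, 396, 677]);
translate([953, 0, 0]) cube([33, 396, 677]);
translate([33, 0, 0]) cube([920, 396, 23]);
translate([33, 0, 292]) cube([920, 396, 23]);
translate([33, 0, 584]) cube([920, 396, 23]);


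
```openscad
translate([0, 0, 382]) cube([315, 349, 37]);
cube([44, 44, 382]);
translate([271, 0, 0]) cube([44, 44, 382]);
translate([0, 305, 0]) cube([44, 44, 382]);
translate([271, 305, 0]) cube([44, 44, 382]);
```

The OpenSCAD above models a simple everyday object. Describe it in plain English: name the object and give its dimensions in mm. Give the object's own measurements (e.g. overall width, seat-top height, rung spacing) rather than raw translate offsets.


A simple wooden stool: a rectangular seat 315 mm (x) by 349 mm (y), 37 mm thick, top face at z = 419 mm, on four square legs, each 44×44 mm in cross-section. The legs rest on z = 0, each flush with a corner of the seat.


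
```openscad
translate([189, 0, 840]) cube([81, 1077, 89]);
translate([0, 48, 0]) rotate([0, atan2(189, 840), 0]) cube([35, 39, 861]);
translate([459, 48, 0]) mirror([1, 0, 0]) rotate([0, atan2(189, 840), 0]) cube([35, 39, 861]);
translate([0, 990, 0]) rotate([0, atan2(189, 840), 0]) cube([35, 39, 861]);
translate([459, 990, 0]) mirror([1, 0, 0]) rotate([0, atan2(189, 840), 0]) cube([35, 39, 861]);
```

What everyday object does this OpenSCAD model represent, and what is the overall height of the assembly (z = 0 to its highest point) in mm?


A sawhorse. The overall height is 929 mm.

A beam across two mirrored pairs of raked legs — a sawhorse. The beam's underside is at z = 840 (matching the legs' vertical rise in atan2(189, 840)) and the beam is 89 mm tall, so its top is at 840 + 89 = 929 mm. The raked legs top out at the beam's underside, so that is the highest point.


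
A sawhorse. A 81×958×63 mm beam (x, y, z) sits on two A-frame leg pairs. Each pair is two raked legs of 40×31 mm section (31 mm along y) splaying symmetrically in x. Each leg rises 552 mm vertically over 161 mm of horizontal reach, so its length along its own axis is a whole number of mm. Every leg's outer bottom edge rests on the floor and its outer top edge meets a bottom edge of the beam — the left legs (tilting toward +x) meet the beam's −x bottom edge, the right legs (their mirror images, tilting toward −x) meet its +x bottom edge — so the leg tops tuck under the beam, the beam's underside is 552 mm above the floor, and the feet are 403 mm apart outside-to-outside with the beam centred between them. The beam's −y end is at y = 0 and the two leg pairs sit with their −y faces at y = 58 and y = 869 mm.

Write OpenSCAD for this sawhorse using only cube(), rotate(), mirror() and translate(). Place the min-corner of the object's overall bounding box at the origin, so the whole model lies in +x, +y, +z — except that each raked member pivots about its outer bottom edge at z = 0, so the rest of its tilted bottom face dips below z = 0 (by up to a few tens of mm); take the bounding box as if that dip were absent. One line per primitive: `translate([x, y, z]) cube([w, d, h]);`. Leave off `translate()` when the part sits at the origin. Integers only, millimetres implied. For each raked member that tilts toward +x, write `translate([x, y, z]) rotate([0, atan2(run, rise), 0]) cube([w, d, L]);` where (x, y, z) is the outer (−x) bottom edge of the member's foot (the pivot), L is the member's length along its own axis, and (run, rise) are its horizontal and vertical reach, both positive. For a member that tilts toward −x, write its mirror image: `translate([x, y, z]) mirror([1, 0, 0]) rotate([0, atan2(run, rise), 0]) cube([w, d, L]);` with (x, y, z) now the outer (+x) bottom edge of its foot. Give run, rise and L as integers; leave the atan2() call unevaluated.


translate([161, 0, 552]) cube([81, 958, 63]);
translate([0, 58, 0]) rotate([0, atan2(161, 552), 0]) cube([40, 31, 575]);
translate([403, 58, 0]) mirror([1, 0, 0]) rotate([0, atan2(161, 552), 0]) cube([40, 31, 575]);
translate([0, 869, 0]) rotate([0, atan2(161, 552), 0]) cube([40, 31, 575]);
translate([403, 869, 0]) mirror([1, 0, 0]) rotate([0, atan2(161, 552), 0]) cube([40, 31, 575]);


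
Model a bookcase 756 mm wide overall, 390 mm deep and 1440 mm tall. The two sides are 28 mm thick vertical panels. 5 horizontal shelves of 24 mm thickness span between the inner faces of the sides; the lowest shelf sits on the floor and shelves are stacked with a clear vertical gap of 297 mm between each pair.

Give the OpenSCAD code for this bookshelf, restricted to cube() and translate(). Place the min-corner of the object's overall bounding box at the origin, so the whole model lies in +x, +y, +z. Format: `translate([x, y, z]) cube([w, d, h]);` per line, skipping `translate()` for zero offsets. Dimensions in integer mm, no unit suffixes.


cube([28, 390, 1440]);
translate([728, 0, 0]) cube([28, 390, 1440]);
translate([28, 0, 0]) cube([700, 390, 24]);
translate([28, 0, 321]) cube([700, 390, 24]);
translate([28, 0, 642]) cube([700, 390, 24]);
translate([28, 0, 963]) cube([700, 390, 24]);
translate([28, 0, 1284]) cube([700, 390, 24]);


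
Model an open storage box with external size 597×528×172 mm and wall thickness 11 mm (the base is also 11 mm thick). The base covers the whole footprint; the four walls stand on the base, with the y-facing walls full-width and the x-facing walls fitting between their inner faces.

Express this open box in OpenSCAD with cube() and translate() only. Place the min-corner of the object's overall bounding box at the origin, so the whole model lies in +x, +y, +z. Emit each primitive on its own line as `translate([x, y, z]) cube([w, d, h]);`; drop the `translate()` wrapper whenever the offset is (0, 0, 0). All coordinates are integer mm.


cube([597, 528, 11]);
translate([0, 0, 11]) cube([597, 11, 161]);
translate([0, 517, 11]) cube([597, 11, 161]);
translate([0, 11, 11]) cube([11, 506, 161]);
translate([586, 11, 11]) cube([11, 506, 161]);


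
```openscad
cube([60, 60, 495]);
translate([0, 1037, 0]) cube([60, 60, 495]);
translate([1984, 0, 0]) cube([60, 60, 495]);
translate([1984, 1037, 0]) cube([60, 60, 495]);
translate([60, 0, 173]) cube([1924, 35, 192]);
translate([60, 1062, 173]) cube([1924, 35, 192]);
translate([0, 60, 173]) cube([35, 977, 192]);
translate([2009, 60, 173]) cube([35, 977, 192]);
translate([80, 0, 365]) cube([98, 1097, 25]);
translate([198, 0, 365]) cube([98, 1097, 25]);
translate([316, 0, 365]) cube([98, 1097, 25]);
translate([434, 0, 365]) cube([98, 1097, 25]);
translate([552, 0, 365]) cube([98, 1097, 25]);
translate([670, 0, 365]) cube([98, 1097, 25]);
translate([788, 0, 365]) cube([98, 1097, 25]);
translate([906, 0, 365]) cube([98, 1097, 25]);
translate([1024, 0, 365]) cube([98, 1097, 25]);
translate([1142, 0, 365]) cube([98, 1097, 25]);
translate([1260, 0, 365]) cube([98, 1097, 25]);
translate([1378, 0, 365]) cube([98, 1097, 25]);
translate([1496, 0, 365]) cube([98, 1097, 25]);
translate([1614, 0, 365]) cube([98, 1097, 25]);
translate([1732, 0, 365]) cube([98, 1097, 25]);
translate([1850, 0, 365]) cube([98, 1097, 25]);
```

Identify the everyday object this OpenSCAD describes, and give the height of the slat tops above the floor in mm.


A bed frame. The slat-top height is 390 mm.

Four posts, four rails, and a row of slats — a bed frame. Slats sit on the rails at z = 173 + 192 = 365; with slat thickness 25, the top is 390 mm.


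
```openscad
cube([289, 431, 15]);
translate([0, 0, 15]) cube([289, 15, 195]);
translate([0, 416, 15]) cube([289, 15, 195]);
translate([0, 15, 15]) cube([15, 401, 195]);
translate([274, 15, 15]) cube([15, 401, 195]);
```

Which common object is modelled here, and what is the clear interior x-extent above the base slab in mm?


An open box. The internal width is 259 mm.

A 289×431 base slab with four walls standing on it — an open box. The base is 289 mm wide and the walls are 15 mm thick, so the internal width is 289 − 2 × 15 = 259 mm.


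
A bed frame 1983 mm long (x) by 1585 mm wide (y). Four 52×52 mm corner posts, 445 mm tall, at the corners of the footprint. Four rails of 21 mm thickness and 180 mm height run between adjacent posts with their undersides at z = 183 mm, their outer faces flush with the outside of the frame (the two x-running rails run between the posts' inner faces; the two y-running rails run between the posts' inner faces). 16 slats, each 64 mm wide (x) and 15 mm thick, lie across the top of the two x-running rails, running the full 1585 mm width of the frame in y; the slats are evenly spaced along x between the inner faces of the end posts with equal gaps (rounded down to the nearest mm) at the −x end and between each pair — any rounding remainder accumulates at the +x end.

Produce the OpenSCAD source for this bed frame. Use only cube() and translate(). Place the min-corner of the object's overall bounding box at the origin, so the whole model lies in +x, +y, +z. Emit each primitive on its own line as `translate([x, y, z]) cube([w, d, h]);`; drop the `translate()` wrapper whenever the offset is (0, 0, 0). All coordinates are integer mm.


cube([52, 52, 445]);
translate([0, 1533, 0]) cube([52, 52, 445]);
translate([1931, 0, 0]) cube([52, 52, 445]);
translate([1931, 1533, 0]) cube([52, 52, 445]);
translate([52, 0, 183]) cube([1879, 21, 180]);
translate([52, 1564, 183]) cube([1879, 21, 180]);
translate([0, 52, 183]) cube([21, 1481, 180]);
translate([1962, 52, 183]) cube([21, 1481, 180]);
translate([102, 0, 363]) cube([64, 1585, 15]);
translate([216, 0, 363]) cube([64, 1585, 15]);
translate([330, 0, 363]) cube([64, 1585, 15]);
translate([444, 0, 363]) cube([64, 1585, 15]);
translate([558, 0, 363]) cube([64, 1585, 15]);
translate([672, 0, 363]) cube([64, 1585, 15]);
translate([786, 0, 363]) cube([64, 1585, 15]);
translate([900, 0, 363]) cube([64, 1585, 15]);
translate([1014, 0, 363]) cube([64, 1585, 15]);
translate([1128, 0, 363]) cube([64, 1585, 15]);
translate([1242, 0, 363]) cube([64, 1585, 15]);
translate([1356, 0, 363]) cube([64, 1585, 15]);
translate([1470, 0, 363]) cube([64, 1585, 15]);
translate([1584, 0, 363]) cube([64, 1585, 15]);
translate([1698, 0, 363]) cube([64, 1585, 15]);
translate([1812, 0, 363]) cube([64, 1585, 15]);


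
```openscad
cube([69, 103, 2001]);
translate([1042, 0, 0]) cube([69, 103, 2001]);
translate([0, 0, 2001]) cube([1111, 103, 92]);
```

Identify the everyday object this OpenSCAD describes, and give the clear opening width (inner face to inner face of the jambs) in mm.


A door frame. The clear opening width is 973 mm.

Two 2001 mm tall posts with a header on top — a door frame. The left jamb is 69 mm wide at x = 0; the right jamb starts at x = 1042. The clear opening is 1042 − 69 = 973 mm.


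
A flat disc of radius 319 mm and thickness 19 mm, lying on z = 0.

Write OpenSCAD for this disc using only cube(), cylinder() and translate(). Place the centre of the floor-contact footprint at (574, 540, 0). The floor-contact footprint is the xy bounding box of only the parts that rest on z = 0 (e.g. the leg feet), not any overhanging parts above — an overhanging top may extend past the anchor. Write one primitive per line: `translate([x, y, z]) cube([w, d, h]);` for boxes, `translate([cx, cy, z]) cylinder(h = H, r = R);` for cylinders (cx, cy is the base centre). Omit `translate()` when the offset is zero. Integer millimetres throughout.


translate([574, 540, 0]) cylinder(h = 19, r = 319);


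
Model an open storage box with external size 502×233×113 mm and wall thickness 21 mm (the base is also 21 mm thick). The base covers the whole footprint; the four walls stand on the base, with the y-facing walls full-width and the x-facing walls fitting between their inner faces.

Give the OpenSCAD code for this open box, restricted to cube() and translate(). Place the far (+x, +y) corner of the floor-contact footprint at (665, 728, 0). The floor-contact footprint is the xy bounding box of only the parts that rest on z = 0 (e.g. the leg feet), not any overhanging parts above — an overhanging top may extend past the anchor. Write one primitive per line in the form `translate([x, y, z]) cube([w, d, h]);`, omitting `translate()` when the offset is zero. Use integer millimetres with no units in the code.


translate([163, 495, 0]) cube([502, 233, 21]);
translate([163, 495, 21]) cube([502, 21, 92]);
translate([163, 707, 21]) cube([502, 21, 92]);
translate([163, 516, 21]) cube([21, 191, 92]);
translate([644, 516, 21]) cube([21, 191, 92]);


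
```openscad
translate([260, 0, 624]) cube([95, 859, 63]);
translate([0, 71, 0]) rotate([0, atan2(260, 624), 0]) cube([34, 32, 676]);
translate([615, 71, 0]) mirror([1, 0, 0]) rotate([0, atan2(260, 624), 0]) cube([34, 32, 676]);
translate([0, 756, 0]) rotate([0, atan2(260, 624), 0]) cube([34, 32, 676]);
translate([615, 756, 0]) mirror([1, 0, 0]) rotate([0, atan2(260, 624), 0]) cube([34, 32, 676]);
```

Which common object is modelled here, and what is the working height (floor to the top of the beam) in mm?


A sawhorse. The overall height is 687 mm.

A beam across two mirrored pairs of raked legs — a sawhorse. The beam's underside is at z = 624 (matching the legs' vertical rise in atan2(260, 624)) and the beam is 63 mm tall, so its top is at 624 + 63 = 687 mm. The raked legs top out at the beam's underside, so that is the highest point.


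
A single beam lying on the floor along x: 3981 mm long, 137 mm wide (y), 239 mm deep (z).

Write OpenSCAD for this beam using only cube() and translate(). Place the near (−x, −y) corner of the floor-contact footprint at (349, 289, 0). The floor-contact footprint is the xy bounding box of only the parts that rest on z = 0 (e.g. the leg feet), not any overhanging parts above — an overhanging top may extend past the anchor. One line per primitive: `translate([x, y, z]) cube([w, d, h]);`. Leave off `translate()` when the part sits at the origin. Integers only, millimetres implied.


translate([349, 289, 0]) cube([3981, 137, 239]);


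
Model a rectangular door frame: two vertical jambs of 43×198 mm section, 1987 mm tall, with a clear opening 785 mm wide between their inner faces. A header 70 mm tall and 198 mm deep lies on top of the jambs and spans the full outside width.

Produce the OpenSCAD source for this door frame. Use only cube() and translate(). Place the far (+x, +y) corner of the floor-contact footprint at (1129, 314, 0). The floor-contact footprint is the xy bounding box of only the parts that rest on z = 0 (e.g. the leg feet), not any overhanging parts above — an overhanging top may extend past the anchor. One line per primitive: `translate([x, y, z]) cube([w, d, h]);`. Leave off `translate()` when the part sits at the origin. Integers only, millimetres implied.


translate([258, 116, 0]) cube([43, 198, 1987]);
translate([1086, 116, 0]) cube([43, 198, 1987]);
translate([258, 116, 1987]) cube([871, 198, 70]);


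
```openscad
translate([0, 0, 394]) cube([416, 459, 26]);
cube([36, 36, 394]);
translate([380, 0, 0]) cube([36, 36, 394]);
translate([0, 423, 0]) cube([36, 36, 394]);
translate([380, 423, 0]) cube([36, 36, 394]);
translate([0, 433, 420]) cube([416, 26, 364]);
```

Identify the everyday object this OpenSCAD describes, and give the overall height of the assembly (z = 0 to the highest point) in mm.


A chair. The overall height is 784 mm.

A slab on four corner posts with a tall panel at the back — a chair. The seat slab sits at z = 394 with thickness 26, and the 364 mm backrest starts at the seat top, so the overall height is 394 + 26 + 364 = 784 mm.


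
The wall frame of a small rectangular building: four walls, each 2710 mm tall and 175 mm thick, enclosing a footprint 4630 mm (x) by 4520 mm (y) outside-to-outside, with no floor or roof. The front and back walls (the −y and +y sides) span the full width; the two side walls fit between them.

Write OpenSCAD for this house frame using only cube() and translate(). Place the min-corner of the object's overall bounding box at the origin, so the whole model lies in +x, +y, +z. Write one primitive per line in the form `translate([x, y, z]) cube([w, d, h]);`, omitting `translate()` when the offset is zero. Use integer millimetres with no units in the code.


cube([4630, 175, 2710]);
translate([0, 4345, 0]) cube([4630, 175, 2710]);
translate([0, 175, 0]) cube([175, 4170, 2710]);
translate([4455, 175, 0]) cube([175, 4170, 2710]);


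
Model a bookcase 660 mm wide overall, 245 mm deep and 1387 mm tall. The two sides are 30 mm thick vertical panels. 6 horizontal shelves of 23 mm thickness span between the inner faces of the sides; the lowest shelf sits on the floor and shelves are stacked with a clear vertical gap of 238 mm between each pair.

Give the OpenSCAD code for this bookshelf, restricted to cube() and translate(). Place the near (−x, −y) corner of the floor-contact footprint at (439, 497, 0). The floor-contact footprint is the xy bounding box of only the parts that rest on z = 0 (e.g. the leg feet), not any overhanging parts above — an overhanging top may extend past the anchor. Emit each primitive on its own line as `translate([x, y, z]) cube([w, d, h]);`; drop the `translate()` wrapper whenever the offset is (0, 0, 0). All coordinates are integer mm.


translate([439, 497, 0]) cube([30, 245, 1387]);
translate([1069, 497, 0]) cube([30, 245, 1387]);
translate([469, 497, 0]) cube([600, 245, 23]);
translate([469, 497, 261]) cube([600, 245, 23]);
translate([469, 497, 522]) cube([600, 245, 23]);
translate([469, 497, 783]) cube([600, 245, 23]);
translate([469, 497, 1044]) cube([600, 245, 23]);
translate([469, 497, 1305]) cube([600, 245, 23]);


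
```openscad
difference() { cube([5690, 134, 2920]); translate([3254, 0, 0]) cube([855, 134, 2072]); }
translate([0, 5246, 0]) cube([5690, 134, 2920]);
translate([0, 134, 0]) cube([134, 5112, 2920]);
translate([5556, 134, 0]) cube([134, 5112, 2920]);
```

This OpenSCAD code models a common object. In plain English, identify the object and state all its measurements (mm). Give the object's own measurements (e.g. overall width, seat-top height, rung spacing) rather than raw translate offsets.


A single room: four walls, each 2920 mm tall and 134 mm thick, enclosing an outside footprint 5690×5380 mm (x × y), no floor or roof. The front and back walls (−y and +y sides) run the full x-width; the side walls fit between their inner faces. A door opening 855 mm wide and 2072 mm tall is cut through the front wall from the floor up, its −x edge 3254 mm from the wall's −x end.


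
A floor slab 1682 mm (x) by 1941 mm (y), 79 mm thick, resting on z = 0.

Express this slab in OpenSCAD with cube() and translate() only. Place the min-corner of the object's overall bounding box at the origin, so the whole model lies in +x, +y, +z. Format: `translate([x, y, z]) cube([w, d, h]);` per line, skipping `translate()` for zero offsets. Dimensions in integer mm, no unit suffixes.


cube([1682, 1941, 79]);


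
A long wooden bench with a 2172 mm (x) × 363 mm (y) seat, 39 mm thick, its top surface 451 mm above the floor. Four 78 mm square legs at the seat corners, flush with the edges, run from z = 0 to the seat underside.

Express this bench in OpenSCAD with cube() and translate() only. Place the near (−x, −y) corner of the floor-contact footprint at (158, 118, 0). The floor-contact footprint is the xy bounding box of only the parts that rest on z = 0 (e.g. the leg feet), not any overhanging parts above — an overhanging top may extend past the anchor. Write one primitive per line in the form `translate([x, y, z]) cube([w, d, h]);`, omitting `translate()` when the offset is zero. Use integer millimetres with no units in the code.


translate([158, 118, 412]) cube([2172, 363, 39]);
translate([158, 118, 0]) cube([78, 78, 412]);
translate([158, 403, 0]) cube([78, 78, 412]);
translate([2252, 118, 0]) cube([78, 78, 412]);
translate([2252, 403, 0]) cube([78, 78, 412]);


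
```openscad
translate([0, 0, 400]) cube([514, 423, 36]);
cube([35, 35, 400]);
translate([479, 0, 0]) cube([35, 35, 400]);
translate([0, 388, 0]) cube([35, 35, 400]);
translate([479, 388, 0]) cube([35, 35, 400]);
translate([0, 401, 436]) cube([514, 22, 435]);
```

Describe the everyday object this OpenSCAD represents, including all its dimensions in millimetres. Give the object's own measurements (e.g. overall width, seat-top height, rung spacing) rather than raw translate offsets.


A chair. The seat is a 514×423×36 mm slab with its top at z = 436 mm, on four 35×35 mm corner legs (flush with the seat edges, standing on z = 0). A flat backrest 22 mm thick, 435 mm tall, spans the full seat width and rises from the seat top along its +y edge, rear face flush with the rear of the seat.


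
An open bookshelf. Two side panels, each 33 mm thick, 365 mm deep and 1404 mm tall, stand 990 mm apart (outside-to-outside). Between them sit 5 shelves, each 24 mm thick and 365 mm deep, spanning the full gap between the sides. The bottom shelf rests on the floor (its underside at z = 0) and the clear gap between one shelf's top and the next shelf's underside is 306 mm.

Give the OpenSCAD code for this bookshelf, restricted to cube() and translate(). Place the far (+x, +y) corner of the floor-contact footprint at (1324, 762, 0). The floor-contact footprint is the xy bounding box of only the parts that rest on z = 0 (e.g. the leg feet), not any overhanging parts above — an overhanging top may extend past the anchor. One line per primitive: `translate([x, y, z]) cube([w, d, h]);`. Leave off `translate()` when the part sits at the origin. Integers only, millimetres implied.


translate([334, 397, 0]) cube([33, 365, 1404]);
translate([1291, 397, 0]) cube([33, 365, 1404]);
translate([367, 397, 0]) cube([924, 365, 24]);
translate([367, 397, 330]) cube([924, 365, 24]);
translate([367, 397, 660]) cube([924, 365, 24]);
translate([367, 397, 990]) cube([924, 365, 24]);
translate([367, 397, 1320]) cube([924, 365, 24]);


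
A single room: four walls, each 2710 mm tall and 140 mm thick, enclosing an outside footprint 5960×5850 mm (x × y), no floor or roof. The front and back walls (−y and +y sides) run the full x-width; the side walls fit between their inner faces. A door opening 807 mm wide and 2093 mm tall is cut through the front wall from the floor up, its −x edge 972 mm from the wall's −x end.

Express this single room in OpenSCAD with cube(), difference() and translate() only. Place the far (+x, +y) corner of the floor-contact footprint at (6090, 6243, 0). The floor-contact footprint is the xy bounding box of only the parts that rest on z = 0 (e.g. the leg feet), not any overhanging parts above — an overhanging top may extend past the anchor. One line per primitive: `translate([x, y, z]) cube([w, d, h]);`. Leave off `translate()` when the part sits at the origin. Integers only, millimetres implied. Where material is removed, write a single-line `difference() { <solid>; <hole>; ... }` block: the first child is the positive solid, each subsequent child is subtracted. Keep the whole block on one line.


difference() { translate([130, 393, 0]) cube([5960, 140, 2710]); translate([1102, 393, 0]) cube([807, 140, 2093]); }
translate([130, 6103, 0]) cube([5960, 140, 2710]);
translate([130, 533, 0]) cube([140, 5570, 2710]);
translate([5950, 533, 0]) cube([140, 5570, 2710]);


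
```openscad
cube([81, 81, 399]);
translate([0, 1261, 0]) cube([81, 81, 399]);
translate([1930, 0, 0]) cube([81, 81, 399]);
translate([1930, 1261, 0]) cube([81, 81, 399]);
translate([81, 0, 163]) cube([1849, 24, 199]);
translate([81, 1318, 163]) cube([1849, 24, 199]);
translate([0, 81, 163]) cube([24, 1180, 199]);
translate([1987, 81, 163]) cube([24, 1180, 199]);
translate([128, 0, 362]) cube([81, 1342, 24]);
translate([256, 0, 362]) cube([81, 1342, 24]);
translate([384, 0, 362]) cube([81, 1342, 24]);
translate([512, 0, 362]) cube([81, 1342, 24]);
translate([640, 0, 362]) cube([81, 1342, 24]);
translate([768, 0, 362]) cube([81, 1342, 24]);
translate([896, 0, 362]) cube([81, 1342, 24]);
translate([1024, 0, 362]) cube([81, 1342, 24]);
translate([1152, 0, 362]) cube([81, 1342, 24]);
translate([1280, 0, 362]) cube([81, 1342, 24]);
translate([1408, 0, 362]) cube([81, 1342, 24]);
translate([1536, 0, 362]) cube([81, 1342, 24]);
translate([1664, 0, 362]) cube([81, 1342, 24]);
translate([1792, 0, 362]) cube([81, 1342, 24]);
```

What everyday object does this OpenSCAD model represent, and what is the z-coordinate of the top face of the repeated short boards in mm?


A bed frame. The slat-top height is 386 mm.

Four posts, four rails, and a row of slats — a bed frame. Slats sit on the rails at z = 163 + 199 = 362; with slat thickness 24, the top is 386 mm.


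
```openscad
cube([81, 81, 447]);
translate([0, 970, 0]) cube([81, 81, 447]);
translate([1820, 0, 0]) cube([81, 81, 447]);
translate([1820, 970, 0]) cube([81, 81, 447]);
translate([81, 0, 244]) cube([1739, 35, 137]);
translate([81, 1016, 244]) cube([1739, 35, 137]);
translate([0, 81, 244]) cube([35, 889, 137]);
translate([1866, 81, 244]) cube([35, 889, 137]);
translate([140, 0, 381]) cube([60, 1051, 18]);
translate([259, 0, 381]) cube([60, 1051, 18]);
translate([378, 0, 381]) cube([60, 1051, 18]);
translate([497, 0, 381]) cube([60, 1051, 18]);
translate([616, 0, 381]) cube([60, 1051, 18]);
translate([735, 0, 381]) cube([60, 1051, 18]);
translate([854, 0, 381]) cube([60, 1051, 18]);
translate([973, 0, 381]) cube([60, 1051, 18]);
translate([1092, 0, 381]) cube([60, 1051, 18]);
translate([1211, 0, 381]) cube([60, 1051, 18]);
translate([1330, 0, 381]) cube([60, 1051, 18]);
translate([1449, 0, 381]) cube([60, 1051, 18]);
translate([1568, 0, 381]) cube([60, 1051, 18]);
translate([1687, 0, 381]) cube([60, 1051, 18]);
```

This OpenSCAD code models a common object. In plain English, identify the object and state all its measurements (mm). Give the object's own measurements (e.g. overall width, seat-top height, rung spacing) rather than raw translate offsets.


A bed frame 1901 mm long (x) by 1051 mm wide (y). Four 81×81 mm corner posts, 447 mm tall, at the corners of the footprint. Four rails of 35 mm thickness and 137 mm height run between adjacent posts with their undersides at z = 244 mm, their outer faces flush with the outside of the frame (the two x-running rails run between the posts' inner faces; the two y-running rails run between the posts' inner faces). 14 slats, each 60 mm wide (x) and 18 mm thick, lie across the top of the two x-running rails, running the full 1051 mm width of the frame in y; along x they sit between the end posts with a 59 mm gap after the −x posts and between neighbouring slats, leaving 73 mm before the +x posts.


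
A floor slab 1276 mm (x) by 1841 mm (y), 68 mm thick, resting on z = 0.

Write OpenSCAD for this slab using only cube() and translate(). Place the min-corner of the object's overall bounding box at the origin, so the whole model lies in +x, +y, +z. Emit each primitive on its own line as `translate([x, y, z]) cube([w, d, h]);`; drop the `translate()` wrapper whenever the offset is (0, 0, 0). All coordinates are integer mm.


cube([1276, 1841, 68]);


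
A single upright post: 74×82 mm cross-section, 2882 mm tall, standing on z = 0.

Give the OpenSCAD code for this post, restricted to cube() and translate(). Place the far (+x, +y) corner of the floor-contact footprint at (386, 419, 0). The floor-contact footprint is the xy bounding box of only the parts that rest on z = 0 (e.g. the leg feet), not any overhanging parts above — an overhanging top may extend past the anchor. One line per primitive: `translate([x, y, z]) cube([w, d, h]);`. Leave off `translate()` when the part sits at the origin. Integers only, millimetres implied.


translate([312, 337, 0]) cube([74, 82, 2882]);


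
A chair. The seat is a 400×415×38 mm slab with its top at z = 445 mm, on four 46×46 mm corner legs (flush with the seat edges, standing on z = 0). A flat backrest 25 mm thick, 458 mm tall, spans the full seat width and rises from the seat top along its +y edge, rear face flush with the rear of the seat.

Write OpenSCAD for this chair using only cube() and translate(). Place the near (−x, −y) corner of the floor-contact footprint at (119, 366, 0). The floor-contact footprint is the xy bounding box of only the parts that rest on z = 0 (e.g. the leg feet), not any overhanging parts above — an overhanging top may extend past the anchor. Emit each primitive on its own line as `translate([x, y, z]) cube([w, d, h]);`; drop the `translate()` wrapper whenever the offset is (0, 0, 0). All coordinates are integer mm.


translate([119, 366, 407]) cube([400, 415, 38]);
translate([119, 366, 0]) cube([46, 46, 407]);
translate([473, 366, 0]) cube([46, 46, 407]);
translate([119, 735, 0]) cube([46, 46, 407]);
translate([473, 735, 0]) cube([46, 46, 407]);
translate([119, 756, 445]) cube([400, 25, 458]);


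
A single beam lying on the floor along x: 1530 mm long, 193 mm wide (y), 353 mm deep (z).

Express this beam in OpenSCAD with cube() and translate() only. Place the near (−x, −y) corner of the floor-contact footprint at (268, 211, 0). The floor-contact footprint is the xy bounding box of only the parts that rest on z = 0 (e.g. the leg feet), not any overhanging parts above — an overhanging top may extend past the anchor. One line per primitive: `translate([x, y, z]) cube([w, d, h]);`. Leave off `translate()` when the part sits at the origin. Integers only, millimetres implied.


translate([268, 211, 0]) cube([1530, 193, 353]);


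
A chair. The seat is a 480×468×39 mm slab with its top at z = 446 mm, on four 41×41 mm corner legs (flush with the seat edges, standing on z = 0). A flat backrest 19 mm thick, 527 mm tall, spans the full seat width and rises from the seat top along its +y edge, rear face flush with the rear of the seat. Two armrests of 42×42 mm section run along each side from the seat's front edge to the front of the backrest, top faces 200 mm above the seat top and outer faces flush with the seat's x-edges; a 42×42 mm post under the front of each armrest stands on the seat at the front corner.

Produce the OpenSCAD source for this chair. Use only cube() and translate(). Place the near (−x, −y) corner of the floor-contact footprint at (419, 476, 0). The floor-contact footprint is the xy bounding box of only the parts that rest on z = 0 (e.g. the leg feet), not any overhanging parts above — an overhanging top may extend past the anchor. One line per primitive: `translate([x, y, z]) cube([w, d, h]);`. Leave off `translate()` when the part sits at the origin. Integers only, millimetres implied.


translate([419, 476, 407]) cube([480, 468, 39]);
translate([419, 476, 0]) cube([41, 41, 407]);
translate([858, 476, 0]) cube([41, 41, 407]);
translate([419, 903, 0]) cube([41, 41, 407]);
translate([858, 903, 0]) cube([41, 41, 407]);
translate([419, 925, 446]) cube([480, 19, 527]);
translate([419, 476, 604]) cube([42, 449, 42]);
translate([857, 476, 604]) cube([42, 449, 42]);
translate([419, 476, 446]) cube([42, 42, 158]);
translate([857, 476, 446]) cube([42, 42, 158]);


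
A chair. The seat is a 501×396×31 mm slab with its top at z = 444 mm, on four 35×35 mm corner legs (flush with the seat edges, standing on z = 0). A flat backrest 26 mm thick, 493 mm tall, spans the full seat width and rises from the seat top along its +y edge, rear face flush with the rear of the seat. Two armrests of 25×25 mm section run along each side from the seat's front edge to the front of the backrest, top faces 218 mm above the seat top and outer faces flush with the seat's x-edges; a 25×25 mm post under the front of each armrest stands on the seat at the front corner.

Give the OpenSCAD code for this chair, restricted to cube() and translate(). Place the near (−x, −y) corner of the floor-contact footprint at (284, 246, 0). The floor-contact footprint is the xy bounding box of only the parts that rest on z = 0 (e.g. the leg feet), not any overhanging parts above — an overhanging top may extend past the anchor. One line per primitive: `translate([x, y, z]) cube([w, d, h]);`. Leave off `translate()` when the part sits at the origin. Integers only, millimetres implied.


// leg_h = 444 - 31 = 413
// arm post h = 218 - 25 = 193
translate([284, 246, 413]) cube([501, 396, 31]);
translate([284, 246, 0]) cube([35, 35, 413]);
translate([750, 246, 0]) cube([35, 35, 413]);
translate([284, 607, 0]) cube([35, 35, 413]);
translate([750, 607, 0]) cube([35, 35, 413]);
translate([284, 616, 444]) cube([501, 26, 493]);
translate([284, 246, 637]) cube([25, 370, 25]);
translate([760, 246, 637]) cube([25, 370, 25]);
translate([284, 246, 444]) cube([25, 25, 193]);
translate([760, 246, 444]) cube([25, 25, 193]);


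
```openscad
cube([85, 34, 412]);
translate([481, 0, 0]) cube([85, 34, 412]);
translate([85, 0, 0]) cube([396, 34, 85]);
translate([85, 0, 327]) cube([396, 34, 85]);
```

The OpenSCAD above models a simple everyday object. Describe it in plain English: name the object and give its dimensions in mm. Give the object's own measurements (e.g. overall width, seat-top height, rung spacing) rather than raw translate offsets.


A rectangular picture frame lying in the x–z plane (depth along y). The opening is 396 mm wide (x) by 242 mm tall (z), surrounded by a border 85 mm wide on all four sides. The frame is 34 mm deep and is made of two full-height vertical stiles with two horizontal rails fitted between them.


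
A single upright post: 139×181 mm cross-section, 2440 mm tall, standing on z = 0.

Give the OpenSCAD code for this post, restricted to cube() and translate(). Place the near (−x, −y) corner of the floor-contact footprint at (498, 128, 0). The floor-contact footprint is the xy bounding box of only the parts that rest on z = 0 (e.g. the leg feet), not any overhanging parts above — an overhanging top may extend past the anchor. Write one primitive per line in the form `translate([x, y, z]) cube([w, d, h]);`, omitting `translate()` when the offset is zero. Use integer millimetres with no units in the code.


translate([498, 128, 0]) cube([139, 181, 2440]);


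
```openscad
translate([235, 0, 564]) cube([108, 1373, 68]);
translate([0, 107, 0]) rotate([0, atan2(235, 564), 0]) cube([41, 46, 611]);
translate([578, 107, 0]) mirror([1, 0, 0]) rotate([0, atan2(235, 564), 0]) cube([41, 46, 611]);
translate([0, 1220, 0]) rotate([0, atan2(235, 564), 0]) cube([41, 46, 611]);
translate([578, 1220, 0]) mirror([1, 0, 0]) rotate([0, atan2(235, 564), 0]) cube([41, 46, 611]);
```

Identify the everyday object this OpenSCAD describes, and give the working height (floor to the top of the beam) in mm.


A sawhorse. The overall height is 632 mm.

A beam across two mirrored pairs of raked legs — a sawhorse. The beam's underside is at z = 564 (matching the legs' vertical rise in atan2(235, 564)) and the beam is 68 mm tall, so its top is at 564 + 68 = 632 mm. The raked legs top out at the beam's underside, so that is the highest point.


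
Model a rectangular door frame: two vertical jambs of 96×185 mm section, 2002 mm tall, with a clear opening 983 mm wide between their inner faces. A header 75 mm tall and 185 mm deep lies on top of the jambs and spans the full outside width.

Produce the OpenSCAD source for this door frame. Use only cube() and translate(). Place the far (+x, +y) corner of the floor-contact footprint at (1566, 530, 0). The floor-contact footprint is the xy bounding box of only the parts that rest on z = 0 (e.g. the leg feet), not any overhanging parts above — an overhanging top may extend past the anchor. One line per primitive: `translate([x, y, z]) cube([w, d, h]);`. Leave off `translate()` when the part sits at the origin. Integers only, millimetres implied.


translate([391, 345, 0]) cube([96, 185, 2002]);
translate([1470, 345, 0]) cube([96, 185, 2002]);
translate([391, 345, 2002]) cube([1175, 185, 75]);
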